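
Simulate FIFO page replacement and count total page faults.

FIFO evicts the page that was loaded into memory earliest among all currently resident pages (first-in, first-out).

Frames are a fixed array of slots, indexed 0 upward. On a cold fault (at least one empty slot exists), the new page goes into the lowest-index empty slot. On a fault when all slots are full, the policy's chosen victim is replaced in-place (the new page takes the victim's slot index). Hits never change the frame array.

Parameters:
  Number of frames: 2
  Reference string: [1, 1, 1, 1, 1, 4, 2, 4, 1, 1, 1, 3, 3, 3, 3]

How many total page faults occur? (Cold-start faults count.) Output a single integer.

Answer: 5

Derivation:
Step 0: ref 1 → FAULT, frames=[1,-]
Step 1: ref 1 → HIT, frames=[1,-]
Step 2: ref 1 → HIT, frames=[1,-]
Step 3: ref 1 → HIT, frames=[1,-]
Step 4: ref 1 → HIT, frames=[1,-]
Step 5: ref 4 → FAULT, frames=[1,4]
Step 6: ref 2 → FAULT (evict 1), frames=[2,4]
Step 7: ref 4 → HIT, frames=[2,4]
Step 8: ref 1 → FAULT (evict 4), frames=[2,1]
Step 9: ref 1 → HIT, frames=[2,1]
Step 10: ref 1 → HIT, frames=[2,1]
Step 11: ref 3 → FAULT (evict 2), frames=[3,1]
Step 12: ref 3 → HIT, frames=[3,1]
Step 13: ref 3 → HIT, frames=[3,1]
Step 14: ref 3 → HIT, frames=[3,1]
Total faults: 5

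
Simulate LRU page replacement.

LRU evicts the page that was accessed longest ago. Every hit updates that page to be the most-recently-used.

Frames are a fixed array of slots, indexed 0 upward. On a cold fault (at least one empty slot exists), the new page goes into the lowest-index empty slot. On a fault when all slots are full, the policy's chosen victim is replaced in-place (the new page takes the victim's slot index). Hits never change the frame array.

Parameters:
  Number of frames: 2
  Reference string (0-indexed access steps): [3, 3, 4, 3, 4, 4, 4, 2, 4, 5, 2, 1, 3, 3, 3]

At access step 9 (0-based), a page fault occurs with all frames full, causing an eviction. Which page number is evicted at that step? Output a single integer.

Step 0: ref 3 -> FAULT, frames=[3,-]
Step 1: ref 3 -> HIT, frames=[3,-]
Step 2: ref 4 -> FAULT, frames=[3,4]
Step 3: ref 3 -> HIT, frames=[3,4]
Step 4: ref 4 -> HIT, frames=[3,4]
Step 5: ref 4 -> HIT, frames=[3,4]
Step 6: ref 4 -> HIT, frames=[3,4]
Step 7: ref 2 -> FAULT, evict 3, frames=[2,4]
Step 8: ref 4 -> HIT, frames=[2,4]
Step 9: ref 5 -> FAULT, evict 2, frames=[5,4]
At step 9: evicted page 2

Answer: 2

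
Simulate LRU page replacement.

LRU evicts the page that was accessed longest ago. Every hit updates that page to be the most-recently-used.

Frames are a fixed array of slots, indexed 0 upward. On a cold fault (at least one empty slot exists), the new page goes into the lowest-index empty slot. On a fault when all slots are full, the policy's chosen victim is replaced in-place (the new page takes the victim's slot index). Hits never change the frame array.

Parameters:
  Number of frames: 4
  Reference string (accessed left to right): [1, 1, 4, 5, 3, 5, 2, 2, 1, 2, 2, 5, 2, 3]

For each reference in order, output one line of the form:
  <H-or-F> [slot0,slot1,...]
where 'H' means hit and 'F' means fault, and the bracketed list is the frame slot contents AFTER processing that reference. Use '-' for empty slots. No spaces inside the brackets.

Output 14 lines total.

F [1,-,-,-]
H [1,-,-,-]
F [1,4,-,-]
F [1,4,5,-]
F [1,4,5,3]
H [1,4,5,3]
F [2,4,5,3]
H [2,4,5,3]
F [2,1,5,3]
H [2,1,5,3]
H [2,1,5,3]
H [2,1,5,3]
H [2,1,5,3]
H [2,1,5,3]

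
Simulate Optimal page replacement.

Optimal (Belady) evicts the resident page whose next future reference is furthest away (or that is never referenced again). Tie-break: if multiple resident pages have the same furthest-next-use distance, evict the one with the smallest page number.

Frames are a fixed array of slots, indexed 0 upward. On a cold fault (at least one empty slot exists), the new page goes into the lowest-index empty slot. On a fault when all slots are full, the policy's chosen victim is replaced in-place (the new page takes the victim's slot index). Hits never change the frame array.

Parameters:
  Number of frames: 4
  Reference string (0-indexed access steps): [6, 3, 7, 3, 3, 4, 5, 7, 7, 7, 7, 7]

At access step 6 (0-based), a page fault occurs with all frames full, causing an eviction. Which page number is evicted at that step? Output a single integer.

Answer: 3

Derivation:
Step 0: ref 6 -> FAULT, frames=[6,-,-,-]
Step 1: ref 3 -> FAULT, frames=[6,3,-,-]
Step 2: ref 7 -> FAULT, frames=[6,3,7,-]
Step 3: ref 3 -> HIT, frames=[6,3,7,-]
Step 4: ref 3 -> HIT, frames=[6,3,7,-]
Step 5: ref 4 -> FAULT, frames=[6,3,7,4]
Step 6: ref 5 -> FAULT, evict 3, frames=[6,5,7,4]
At step 6: evicted page 3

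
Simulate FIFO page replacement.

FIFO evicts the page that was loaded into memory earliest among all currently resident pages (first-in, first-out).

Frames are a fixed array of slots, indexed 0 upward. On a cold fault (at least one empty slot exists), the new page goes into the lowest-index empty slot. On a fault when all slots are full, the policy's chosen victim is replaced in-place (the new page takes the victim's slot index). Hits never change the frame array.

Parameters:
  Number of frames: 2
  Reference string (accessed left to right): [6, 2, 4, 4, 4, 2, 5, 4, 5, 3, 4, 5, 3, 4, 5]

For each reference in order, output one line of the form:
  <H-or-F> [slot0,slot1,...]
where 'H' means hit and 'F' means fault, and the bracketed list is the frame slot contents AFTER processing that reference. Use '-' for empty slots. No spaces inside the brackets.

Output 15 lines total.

F [6,-]
F [6,2]
F [4,2]
H [4,2]
H [4,2]
H [4,2]
F [4,5]
H [4,5]
H [4,5]
F [3,5]
F [3,4]
F [5,4]
F [5,3]
F [4,3]
F [4,5]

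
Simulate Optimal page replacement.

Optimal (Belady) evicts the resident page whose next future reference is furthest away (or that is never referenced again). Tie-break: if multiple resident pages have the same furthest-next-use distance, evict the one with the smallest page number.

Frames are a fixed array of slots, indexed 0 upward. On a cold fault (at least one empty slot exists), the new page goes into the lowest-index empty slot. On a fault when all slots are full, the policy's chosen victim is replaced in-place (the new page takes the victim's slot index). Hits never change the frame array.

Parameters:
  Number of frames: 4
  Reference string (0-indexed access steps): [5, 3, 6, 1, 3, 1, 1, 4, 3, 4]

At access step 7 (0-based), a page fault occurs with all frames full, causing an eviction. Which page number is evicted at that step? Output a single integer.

Step 0: ref 5 -> FAULT, frames=[5,-,-,-]
Step 1: ref 3 -> FAULT, frames=[5,3,-,-]
Step 2: ref 6 -> FAULT, frames=[5,3,6,-]
Step 3: ref 1 -> FAULT, frames=[5,3,6,1]
Step 4: ref 3 -> HIT, frames=[5,3,6,1]
Step 5: ref 1 -> HIT, frames=[5,3,6,1]
Step 6: ref 1 -> HIT, frames=[5,3,6,1]
Step 7: ref 4 -> FAULT, evict 1, frames=[5,3,6,4]
At step 7: evicted page 1

Answer: 1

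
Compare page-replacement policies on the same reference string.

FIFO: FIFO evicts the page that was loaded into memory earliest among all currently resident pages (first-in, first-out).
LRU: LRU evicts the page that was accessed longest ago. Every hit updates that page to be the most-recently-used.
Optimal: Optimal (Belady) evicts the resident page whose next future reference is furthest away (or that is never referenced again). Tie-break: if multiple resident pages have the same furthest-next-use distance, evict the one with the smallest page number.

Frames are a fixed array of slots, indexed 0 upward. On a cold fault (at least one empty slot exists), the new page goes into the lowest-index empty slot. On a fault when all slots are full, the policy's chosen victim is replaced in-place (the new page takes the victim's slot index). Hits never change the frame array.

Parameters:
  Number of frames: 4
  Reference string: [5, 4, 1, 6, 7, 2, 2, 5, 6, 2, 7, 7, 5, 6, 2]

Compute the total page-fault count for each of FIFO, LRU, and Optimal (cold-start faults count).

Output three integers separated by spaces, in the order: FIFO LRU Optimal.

Answer: 7 7 6

Derivation:
--- FIFO ---
  step 0: ref 5 -> FAULT, frames=[5,-,-,-] (faults so far: 1)
  step 1: ref 4 -> FAULT, frames=[5,4,-,-] (faults so far: 2)
  step 2: ref 1 -> FAULT, frames=[5,4,1,-] (faults so far: 3)
  step 3: ref 6 -> FAULT, frames=[5,4,1,6] (faults so far: 4)
  step 4: ref 7 -> FAULT, evict 5, frames=[7,4,1,6] (faults so far: 5)
  step 5: ref 2 -> FAULT, evict 4, frames=[7,2,1,6] (faults so far: 6)
  step 6: ref 2 -> HIT, frames=[7,2,1,6] (faults so far: 6)
  step 7: ref 5 -> FAULT, evict 1, frames=[7,2,5,6] (faults so far: 7)
  step 8: ref 6 -> HIT, frames=[7,2,5,6] (faults so far: 7)
  step 9: ref 2 -> HIT, frames=[7,2,5,6] (faults so far: 7)
  step 10: ref 7 -> HIT, frames=[7,2,5,6] (faults so far: 7)
  step 11: ref 7 -> HIT, frames=[7,2,5,6] (faults so far: 7)
  step 12: ref 5 -> HIT, frames=[7,2,5,6] (faults so far: 7)
  step 13: ref 6 -> HIT, frames=[7,2,5,6] (faults so far: 7)
  step 14: ref 2 -> HIT, frames=[7,2,5,6] (faults so far: 7)
  FIFO total faults: 7
--- LRU ---
  step 0: ref 5 -> FAULT, frames=[5,-,-,-] (faults so far: 1)
  step 1: ref 4 -> FAULT, frames=[5,4,-,-] (faults so far: 2)
  step 2: ref 1 -> FAULT, frames=[5,4,1,-] (faults so far: 3)
  step 3: ref 6 -> FAULT, frames=[5,4,1,6] (faults so far: 4)
  step 4: ref 7 -> FAULT, evict 5, frames=[7,4,1,6] (faults so far: 5)
  step 5: ref 2 -> FAULT, evict 4, frames=[7,2,1,6] (faults so far: 6)
  step 6: ref 2 -> HIT, frames=[7,2,1,6] (faults so far: 6)
  step 7: ref 5 -> FAULT, evict 1, frames=[7,2,5,6] (faults so far: 7)
  step 8: ref 6 -> HIT, frames=[7,2,5,6] (faults so far: 7)
  step 9: ref 2 -> HIT, frames=[7,2,5,6] (faults so far: 7)
  step 10: ref 7 -> HIT, frames=[7,2,5,6] (faults so far: 7)
  step 11: ref 7 -> HIT, frames=[7,2,5,6] (faults so far: 7)
  step 12: ref 5 -> HIT, frames=[7,2,5,6] (faults so far: 7)
  step 13: ref 6 -> HIT, frames=[7,2,5,6] (faults so far: 7)
  step 14: ref 2 -> HIT, frames=[7,2,5,6] (faults so far: 7)
  LRU total faults: 7
--- Optimal ---
  step 0: ref 5 -> FAULT, frames=[5,-,-,-] (faults so far: 1)
  step 1: ref 4 -> FAULT, frames=[5,4,-,-] (faults so far: 2)
  step 2: ref 1 -> FAULT, frames=[5,4,1,-] (faults so far: 3)
  step 3: ref 6 -> FAULT, frames=[5,4,1,6] (faults so far: 4)
  step 4: ref 7 -> FAULT, evict 1, frames=[5,4,7,6] (faults so far: 5)
  step 5: ref 2 -> FAULT, evict 4, frames=[5,2,7,6] (faults so far: 6)
  step 6: ref 2 -> HIT, frames=[5,2,7,6] (faults so far: 6)
  step 7: ref 5 -> HIT, frames=[5,2,7,6] (faults so far: 6)
  step 8: ref 6 -> HIT, frames=[5,2,7,6] (faults so far: 6)
  step 9: ref 2 -> HIT, frames=[5,2,7,6] (faults so far: 6)
  step 10: ref 7 -> HIT, frames=[5,2,7,6] (faults so far: 6)
  step 11: ref 7 -> HIT, frames=[5,2,7,6] (faults so far: 6)
  step 12: ref 5 -> HIT, frames=[5,2,7,6] (faults so far: 6)
  step 13: ref 6 -> HIT, frames=[5,2,7,6] (faults so far: 6)
  step 14: ref 2 -> HIT, frames=[5,2,7,6] (faults so far: 6)
  Optimal total faults: 6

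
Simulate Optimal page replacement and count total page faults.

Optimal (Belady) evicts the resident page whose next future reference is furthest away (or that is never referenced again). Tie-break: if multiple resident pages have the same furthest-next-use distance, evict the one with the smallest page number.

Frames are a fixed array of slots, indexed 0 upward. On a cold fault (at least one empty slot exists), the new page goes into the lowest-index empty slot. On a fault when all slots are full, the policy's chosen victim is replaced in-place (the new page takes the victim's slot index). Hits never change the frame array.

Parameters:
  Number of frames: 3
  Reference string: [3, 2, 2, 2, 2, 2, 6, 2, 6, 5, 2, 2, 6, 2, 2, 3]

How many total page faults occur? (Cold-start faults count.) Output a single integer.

Step 0: ref 3 → FAULT, frames=[3,-,-]
Step 1: ref 2 → FAULT, frames=[3,2,-]
Step 2: ref 2 → HIT, frames=[3,2,-]
Step 3: ref 2 → HIT, frames=[3,2,-]
Step 4: ref 2 → HIT, frames=[3,2,-]
Step 5: ref 2 → HIT, frames=[3,2,-]
Step 6: ref 6 → FAULT, frames=[3,2,6]
Step 7: ref 2 → HIT, frames=[3,2,6]
Step 8: ref 6 → HIT, frames=[3,2,6]
Step 9: ref 5 → FAULT (evict 3), frames=[5,2,6]
Step 10: ref 2 → HIT, frames=[5,2,6]
Step 11: ref 2 → HIT, frames=[5,2,6]
Step 12: ref 6 → HIT, frames=[5,2,6]
Step 13: ref 2 → HIT, frames=[5,2,6]
Step 14: ref 2 → HIT, frames=[5,2,6]
Step 15: ref 3 → FAULT (evict 2), frames=[5,3,6]
Total faults: 5

Answer: 5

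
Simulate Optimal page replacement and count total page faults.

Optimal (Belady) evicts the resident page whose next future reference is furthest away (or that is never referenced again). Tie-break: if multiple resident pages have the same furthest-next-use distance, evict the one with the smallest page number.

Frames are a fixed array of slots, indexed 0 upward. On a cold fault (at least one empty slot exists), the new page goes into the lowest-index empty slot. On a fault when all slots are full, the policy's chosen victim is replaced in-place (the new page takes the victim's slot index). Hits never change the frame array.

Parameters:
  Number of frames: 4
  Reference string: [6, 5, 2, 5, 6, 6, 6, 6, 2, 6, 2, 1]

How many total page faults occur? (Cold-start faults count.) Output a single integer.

Answer: 4

Derivation:
Step 0: ref 6 → FAULT, frames=[6,-,-,-]
Step 1: ref 5 → FAULT, frames=[6,5,-,-]
Step 2: ref 2 → FAULT, frames=[6,5,2,-]
Step 3: ref 5 → HIT, frames=[6,5,2,-]
Step 4: ref 6 → HIT, frames=[6,5,2,-]
Step 5: ref 6 → HIT, frames=[6,5,2,-]
Step 6: ref 6 → HIT, frames=[6,5,2,-]
Step 7: ref 6 → HIT, frames=[6,5,2,-]
Step 8: ref 2 → HIT, frames=[6,5,2,-]
Step 9: ref 6 → HIT, frames=[6,5,2,-]
Step 10: ref 2 → HIT, frames=[6,5,2,-]
Step 11: ref 1 → FAULT, frames=[6,5,2,1]
Total faults: 4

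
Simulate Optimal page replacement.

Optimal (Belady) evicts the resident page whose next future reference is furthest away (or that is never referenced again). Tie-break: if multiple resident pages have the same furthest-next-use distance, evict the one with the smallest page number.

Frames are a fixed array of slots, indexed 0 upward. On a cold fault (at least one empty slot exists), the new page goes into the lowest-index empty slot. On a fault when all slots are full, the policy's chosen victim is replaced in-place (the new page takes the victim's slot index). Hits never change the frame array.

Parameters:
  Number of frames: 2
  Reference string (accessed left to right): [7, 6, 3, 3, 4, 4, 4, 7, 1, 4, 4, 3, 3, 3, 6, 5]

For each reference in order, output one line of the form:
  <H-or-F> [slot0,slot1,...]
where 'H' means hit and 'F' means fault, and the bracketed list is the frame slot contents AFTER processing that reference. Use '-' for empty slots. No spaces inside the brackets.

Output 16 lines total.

F [7,-]
F [7,6]
F [7,3]
H [7,3]
F [7,4]
H [7,4]
H [7,4]
H [7,4]
F [1,4]
H [1,4]
H [1,4]
F [3,4]
H [3,4]
H [3,4]
F [6,4]
F [6,5]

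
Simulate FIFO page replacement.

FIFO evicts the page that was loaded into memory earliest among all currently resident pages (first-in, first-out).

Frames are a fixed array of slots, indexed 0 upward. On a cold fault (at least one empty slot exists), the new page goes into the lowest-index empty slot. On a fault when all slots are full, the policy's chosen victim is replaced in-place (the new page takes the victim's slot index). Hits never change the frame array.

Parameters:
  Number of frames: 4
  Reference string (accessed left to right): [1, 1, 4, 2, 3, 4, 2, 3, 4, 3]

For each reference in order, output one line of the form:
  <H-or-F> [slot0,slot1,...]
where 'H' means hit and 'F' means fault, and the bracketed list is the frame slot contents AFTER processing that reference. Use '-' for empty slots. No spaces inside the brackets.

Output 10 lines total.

F [1,-,-,-]
H [1,-,-,-]
F [1,4,-,-]
F [1,4,2,-]
F [1,4,2,3]
H [1,4,2,3]
H [1,4,2,3]
H [1,4,2,3]
H [1,4,2,3]
H [1,4,2,3]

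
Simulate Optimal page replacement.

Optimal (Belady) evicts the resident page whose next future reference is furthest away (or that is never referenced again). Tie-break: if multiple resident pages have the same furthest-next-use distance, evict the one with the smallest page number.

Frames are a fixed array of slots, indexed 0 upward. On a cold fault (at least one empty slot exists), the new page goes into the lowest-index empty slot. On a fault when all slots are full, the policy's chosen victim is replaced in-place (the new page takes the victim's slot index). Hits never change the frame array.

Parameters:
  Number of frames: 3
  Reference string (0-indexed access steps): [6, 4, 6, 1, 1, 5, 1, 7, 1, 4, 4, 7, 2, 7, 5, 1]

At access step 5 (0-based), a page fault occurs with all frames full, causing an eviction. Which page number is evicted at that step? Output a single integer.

Answer: 6

Derivation:
Step 0: ref 6 -> FAULT, frames=[6,-,-]
Step 1: ref 4 -> FAULT, frames=[6,4,-]
Step 2: ref 6 -> HIT, frames=[6,4,-]
Step 3: ref 1 -> FAULT, frames=[6,4,1]
Step 4: ref 1 -> HIT, frames=[6,4,1]
Step 5: ref 5 -> FAULT, evict 6, frames=[5,4,1]
At step 5: evicted page 6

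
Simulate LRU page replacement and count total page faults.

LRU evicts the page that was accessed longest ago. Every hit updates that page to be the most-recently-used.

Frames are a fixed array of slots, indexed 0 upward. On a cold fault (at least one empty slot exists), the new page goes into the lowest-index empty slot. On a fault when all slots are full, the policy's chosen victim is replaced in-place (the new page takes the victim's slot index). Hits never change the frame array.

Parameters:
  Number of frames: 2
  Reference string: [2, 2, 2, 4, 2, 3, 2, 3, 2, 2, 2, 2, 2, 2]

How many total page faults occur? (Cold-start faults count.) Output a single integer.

Step 0: ref 2 → FAULT, frames=[2,-]
Step 1: ref 2 → HIT, frames=[2,-]
Step 2: ref 2 → HIT, frames=[2,-]
Step 3: ref 4 → FAULT, frames=[2,4]
Step 4: ref 2 → HIT, frames=[2,4]
Step 5: ref 3 → FAULT (evict 4), frames=[2,3]
Step 6: ref 2 → HIT, frames=[2,3]
Step 7: ref 3 → HIT, frames=[2,3]
Step 8: ref 2 → HIT, frames=[2,3]
Step 9: ref 2 → HIT, frames=[2,3]
Step 10: ref 2 → HIT, frames=[2,3]
Step 11: ref 2 → HIT, frames=[2,3]
Step 12: ref 2 → HIT, frames=[2,3]
Step 13: ref 2 → HIT, frames=[2,3]
Total faults: 3

Answer: 3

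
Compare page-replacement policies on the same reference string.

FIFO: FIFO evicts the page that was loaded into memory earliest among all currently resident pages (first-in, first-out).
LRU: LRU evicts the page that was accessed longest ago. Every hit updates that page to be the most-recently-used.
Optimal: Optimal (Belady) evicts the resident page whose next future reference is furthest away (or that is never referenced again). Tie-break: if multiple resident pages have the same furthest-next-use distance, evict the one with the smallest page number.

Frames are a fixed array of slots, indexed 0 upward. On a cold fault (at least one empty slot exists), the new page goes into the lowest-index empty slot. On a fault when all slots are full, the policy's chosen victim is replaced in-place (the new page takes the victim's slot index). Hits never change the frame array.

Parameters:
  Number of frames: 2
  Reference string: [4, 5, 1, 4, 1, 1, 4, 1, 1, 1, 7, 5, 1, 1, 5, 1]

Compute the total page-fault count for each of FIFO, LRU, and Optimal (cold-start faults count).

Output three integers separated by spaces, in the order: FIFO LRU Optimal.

Answer: 7 7 5

Derivation:
--- FIFO ---
  step 0: ref 4 -> FAULT, frames=[4,-] (faults so far: 1)
  step 1: ref 5 -> FAULT, frames=[4,5] (faults so far: 2)
  step 2: ref 1 -> FAULT, evict 4, frames=[1,5] (faults so far: 3)
  step 3: ref 4 -> FAULT, evict 5, frames=[1,4] (faults so far: 4)
  step 4: ref 1 -> HIT, frames=[1,4] (faults so far: 4)
  step 5: ref 1 -> HIT, frames=[1,4] (faults so far: 4)
  step 6: ref 4 -> HIT, frames=[1,4] (faults so far: 4)
  step 7: ref 1 -> HIT, frames=[1,4] (faults so far: 4)
  step 8: ref 1 -> HIT, frames=[1,4] (faults so far: 4)
  step 9: ref 1 -> HIT, frames=[1,4] (faults so far: 4)
  step 10: ref 7 -> FAULT, evict 1, frames=[7,4] (faults so far: 5)
  step 11: ref 5 -> FAULT, evict 4, frames=[7,5] (faults so far: 6)
  step 12: ref 1 -> FAULT, evict 7, frames=[1,5] (faults so far: 7)
  step 13: ref 1 -> HIT, frames=[1,5] (faults so far: 7)
  step 14: ref 5 -> HIT, frames=[1,5] (faults so far: 7)
  step 15: ref 1 -> HIT, frames=[1,5] (faults so far: 7)
  FIFO total faults: 7
--- LRU ---
  step 0: ref 4 -> FAULT, frames=[4,-] (faults so far: 1)
  step 1: ref 5 -> FAULT, frames=[4,5] (faults so far: 2)
  step 2: ref 1 -> FAULT, evict 4, frames=[1,5] (faults so far: 3)
  step 3: ref 4 -> FAULT, evict 5, frames=[1,4] (faults so far: 4)
  step 4: ref 1 -> HIT, frames=[1,4] (faults so far: 4)
  step 5: ref 1 -> HIT, frames=[1,4] (faults so far: 4)
  step 6: ref 4 -> HIT, frames=[1,4] (faults so far: 4)
  step 7: ref 1 -> HIT, frames=[1,4] (faults so far: 4)
  step 8: ref 1 -> HIT, frames=[1,4] (faults so far: 4)
  step 9: ref 1 -> HIT, frames=[1,4] (faults so far: 4)
  step 10: ref 7 -> FAULT, evict 4, frames=[1,7] (faults so far: 5)
  step 11: ref 5 -> FAULT, evict 1, frames=[5,7] (faults so far: 6)
  step 12: ref 1 -> FAULT, evict 7, frames=[5,1] (faults so far: 7)
  step 13: ref 1 -> HIT, frames=[5,1] (faults so far: 7)
  step 14: ref 5 -> HIT, frames=[5,1] (faults so far: 7)
  step 15: ref 1 -> HIT, frames=[5,1] (faults so far: 7)
  LRU total faults: 7
--- Optimal ---
  step 0: ref 4 -> FAULT, frames=[4,-] (faults so far: 1)
  step 1: ref 5 -> FAULT, frames=[4,5] (faults so far: 2)
  step 2: ref 1 -> FAULT, evict 5, frames=[4,1] (faults so far: 3)
  step 3: ref 4 -> HIT, frames=[4,1] (faults so far: 3)
  step 4: ref 1 -> HIT, frames=[4,1] (faults so far: 3)
  step 5: ref 1 -> HIT, frames=[4,1] (faults so far: 3)
  step 6: ref 4 -> HIT, frames=[4,1] (faults so far: 3)
  step 7: ref 1 -> HIT, frames=[4,1] (faults so far: 3)
  step 8: ref 1 -> HIT, frames=[4,1] (faults so far: 3)
  step 9: ref 1 -> HIT, frames=[4,1] (faults so far: 3)
  step 10: ref 7 -> FAULT, evict 4, frames=[7,1] (faults so far: 4)
  step 11: ref 5 -> FAULT, evict 7, frames=[5,1] (faults so far: 5)
  step 12: ref 1 -> HIT, frames=[5,1] (faults so far: 5)
  step 13: ref 1 -> HIT, frames=[5,1] (faults so far: 5)
  step 14: ref 5 -> HIT, frames=[5,1] (faults so far: 5)
  step 15: ref 1 -> HIT, frames=[5,1] (faults so far: 5)
  Optimal total faults: 5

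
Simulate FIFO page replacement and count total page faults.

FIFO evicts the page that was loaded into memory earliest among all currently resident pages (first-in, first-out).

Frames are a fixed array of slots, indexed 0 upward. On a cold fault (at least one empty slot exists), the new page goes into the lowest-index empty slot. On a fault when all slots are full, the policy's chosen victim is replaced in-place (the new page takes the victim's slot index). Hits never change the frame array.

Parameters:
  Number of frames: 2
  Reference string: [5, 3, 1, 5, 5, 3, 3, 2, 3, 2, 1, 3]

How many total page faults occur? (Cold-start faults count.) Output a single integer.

Step 0: ref 5 → FAULT, frames=[5,-]
Step 1: ref 3 → FAULT, frames=[5,3]
Step 2: ref 1 → FAULT (evict 5), frames=[1,3]
Step 3: ref 5 → FAULT (evict 3), frames=[1,5]
Step 4: ref 5 → HIT, frames=[1,5]
Step 5: ref 3 → FAULT (evict 1), frames=[3,5]
Step 6: ref 3 → HIT, frames=[3,5]
Step 7: ref 2 → FAULT (evict 5), frames=[3,2]
Step 8: ref 3 → HIT, frames=[3,2]
Step 9: ref 2 → HIT, frames=[3,2]
Step 10: ref 1 → FAULT (evict 3), frames=[1,2]
Step 11: ref 3 → FAULT (evict 2), frames=[1,3]
Total faults: 8

Answer: 8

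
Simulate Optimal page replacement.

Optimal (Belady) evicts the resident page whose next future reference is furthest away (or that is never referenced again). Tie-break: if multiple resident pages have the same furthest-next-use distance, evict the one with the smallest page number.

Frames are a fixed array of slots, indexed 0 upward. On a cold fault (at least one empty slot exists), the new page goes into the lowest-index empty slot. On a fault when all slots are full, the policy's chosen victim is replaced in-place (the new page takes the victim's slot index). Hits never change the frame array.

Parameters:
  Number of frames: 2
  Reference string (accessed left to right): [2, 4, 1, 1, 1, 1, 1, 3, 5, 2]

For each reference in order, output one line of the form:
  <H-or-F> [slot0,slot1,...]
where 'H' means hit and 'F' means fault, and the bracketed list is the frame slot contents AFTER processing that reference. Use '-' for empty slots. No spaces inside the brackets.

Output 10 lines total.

F [2,-]
F [2,4]
F [2,1]
H [2,1]
H [2,1]
H [2,1]
H [2,1]
F [2,3]
F [2,5]
H [2,5]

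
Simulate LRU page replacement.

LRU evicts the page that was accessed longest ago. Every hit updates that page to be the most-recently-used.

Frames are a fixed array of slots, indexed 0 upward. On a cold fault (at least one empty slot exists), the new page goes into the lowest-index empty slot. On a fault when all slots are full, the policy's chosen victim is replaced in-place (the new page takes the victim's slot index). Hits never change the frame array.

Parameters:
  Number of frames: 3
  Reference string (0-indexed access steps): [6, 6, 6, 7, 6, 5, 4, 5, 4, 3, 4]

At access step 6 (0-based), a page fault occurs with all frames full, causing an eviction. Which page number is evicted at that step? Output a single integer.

Step 0: ref 6 -> FAULT, frames=[6,-,-]
Step 1: ref 6 -> HIT, frames=[6,-,-]
Step 2: ref 6 -> HIT, frames=[6,-,-]
Step 3: ref 7 -> FAULT, frames=[6,7,-]
Step 4: ref 6 -> HIT, frames=[6,7,-]
Step 5: ref 5 -> FAULT, frames=[6,7,5]
Step 6: ref 4 -> FAULT, evict 7, frames=[6,4,5]
At step 6: evicted page 7

Answer: 7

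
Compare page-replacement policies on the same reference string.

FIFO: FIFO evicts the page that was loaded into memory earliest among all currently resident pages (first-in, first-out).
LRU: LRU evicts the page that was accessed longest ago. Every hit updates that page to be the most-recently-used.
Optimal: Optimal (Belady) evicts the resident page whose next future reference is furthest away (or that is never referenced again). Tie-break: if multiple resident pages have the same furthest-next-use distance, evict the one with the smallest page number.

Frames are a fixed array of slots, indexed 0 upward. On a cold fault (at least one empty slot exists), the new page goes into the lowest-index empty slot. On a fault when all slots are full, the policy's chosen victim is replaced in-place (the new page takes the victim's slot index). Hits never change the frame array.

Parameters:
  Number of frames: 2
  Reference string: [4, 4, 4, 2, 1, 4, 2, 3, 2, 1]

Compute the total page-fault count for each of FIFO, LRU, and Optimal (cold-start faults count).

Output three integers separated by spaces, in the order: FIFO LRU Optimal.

Answer: 7 7 6

Derivation:
--- FIFO ---
  step 0: ref 4 -> FAULT, frames=[4,-] (faults so far: 1)
  step 1: ref 4 -> HIT, frames=[4,-] (faults so far: 1)
  step 2: ref 4 -> HIT, frames=[4,-] (faults so far: 1)
  step 3: ref 2 -> FAULT, frames=[4,2] (faults so far: 2)
  step 4: ref 1 -> FAULT, evict 4, frames=[1,2] (faults so far: 3)
  step 5: ref 4 -> FAULT, evict 2, frames=[1,4] (faults so far: 4)
  step 6: ref 2 -> FAULT, evict 1, frames=[2,4] (faults so far: 5)
  step 7: ref 3 -> FAULT, evict 4, frames=[2,3] (faults so far: 6)
  step 8: ref 2 -> HIT, frames=[2,3] (faults so far: 6)
  step 9: ref 1 -> FAULT, evict 2, frames=[1,3] (faults so far: 7)
  FIFO total faults: 7
--- LRU ---
  step 0: ref 4 -> FAULT, frames=[4,-] (faults so far: 1)
  step 1: ref 4 -> HIT, frames=[4,-] (faults so far: 1)
  step 2: ref 4 -> HIT, frames=[4,-] (faults so far: 1)
  step 3: ref 2 -> FAULT, frames=[4,2] (faults so far: 2)
  step 4: ref 1 -> FAULT, evict 4, frames=[1,2] (faults so far: 3)
  step 5: ref 4 -> FAULT, evict 2, frames=[1,4] (faults so far: 4)
  step 6: ref 2 -> FAULT, evict 1, frames=[2,4] (faults so far: 5)
  step 7: ref 3 -> FAULT, evict 4, frames=[2,3] (faults so far: 6)
  step 8: ref 2 -> HIT, frames=[2,3] (faults so far: 6)
  step 9: ref 1 -> FAULT, evict 3, frames=[2,1] (faults so far: 7)
  LRU total faults: 7
--- Optimal ---
  step 0: ref 4 -> FAULT, frames=[4,-] (faults so far: 1)
  step 1: ref 4 -> HIT, frames=[4,-] (faults so far: 1)
  step 2: ref 4 -> HIT, frames=[4,-] (faults so far: 1)
  step 3: ref 2 -> FAULT, frames=[4,2] (faults so far: 2)
  step 4: ref 1 -> FAULT, evict 2, frames=[4,1] (faults so far: 3)
  step 5: ref 4 -> HIT, frames=[4,1] (faults so far: 3)
  step 6: ref 2 -> FAULT, evict 4, frames=[2,1] (faults so far: 4)
  step 7: ref 3 -> FAULT, evict 1, frames=[2,3] (faults so far: 5)
  step 8: ref 2 -> HIT, frames=[2,3] (faults so far: 5)
  step 9: ref 1 -> FAULT, evict 2, frames=[1,3] (faults so far: 6)
  Optimal total faults: 6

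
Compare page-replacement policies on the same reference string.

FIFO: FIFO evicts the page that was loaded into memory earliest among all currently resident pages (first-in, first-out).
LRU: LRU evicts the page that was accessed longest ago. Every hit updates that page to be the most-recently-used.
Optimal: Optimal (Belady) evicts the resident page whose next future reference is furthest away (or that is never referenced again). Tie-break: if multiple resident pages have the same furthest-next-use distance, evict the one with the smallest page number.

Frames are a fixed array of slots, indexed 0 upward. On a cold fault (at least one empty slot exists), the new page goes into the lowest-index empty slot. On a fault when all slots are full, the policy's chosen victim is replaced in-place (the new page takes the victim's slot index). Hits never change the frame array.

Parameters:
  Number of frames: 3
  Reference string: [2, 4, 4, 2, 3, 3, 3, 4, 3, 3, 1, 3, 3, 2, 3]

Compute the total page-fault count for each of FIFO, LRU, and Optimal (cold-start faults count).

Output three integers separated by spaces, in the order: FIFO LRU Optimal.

Answer: 5 5 4

Derivation:
--- FIFO ---
  step 0: ref 2 -> FAULT, frames=[2,-,-] (faults so far: 1)
  step 1: ref 4 -> FAULT, frames=[2,4,-] (faults so far: 2)
  step 2: ref 4 -> HIT, frames=[2,4,-] (faults so far: 2)
  step 3: ref 2 -> HIT, frames=[2,4,-] (faults so far: 2)
  step 4: ref 3 -> FAULT, frames=[2,4,3] (faults so far: 3)
  step 5: ref 3 -> HIT, frames=[2,4,3] (faults so far: 3)
  step 6: ref 3 -> HIT, frames=[2,4,3] (faults so far: 3)
  step 7: ref 4 -> HIT, frames=[2,4,3] (faults so far: 3)
  step 8: ref 3 -> HIT, frames=[2,4,3] (faults so far: 3)
  step 9: ref 3 -> HIT, frames=[2,4,3] (faults so far: 3)
  step 10: ref 1 -> FAULT, evict 2, frames=[1,4,3] (faults so far: 4)
  step 11: ref 3 -> HIT, frames=[1,4,3] (faults so far: 4)
  step 12: ref 3 -> HIT, frames=[1,4,3] (faults so far: 4)
  step 13: ref 2 -> FAULT, evict 4, frames=[1,2,3] (faults so far: 5)
  step 14: ref 3 -> HIT, frames=[1,2,3] (faults so far: 5)
  FIFO total faults: 5
--- LRU ---
  step 0: ref 2 -> FAULT, frames=[2,-,-] (faults so far: 1)
  step 1: ref 4 -> FAULT, frames=[2,4,-] (faults so far: 2)
  step 2: ref 4 -> HIT, frames=[2,4,-] (faults so far: 2)
  step 3: ref 2 -> HIT, frames=[2,4,-] (faults so far: 2)
  step 4: ref 3 -> FAULT, frames=[2,4,3] (faults so far: 3)
  step 5: ref 3 -> HIT, frames=[2,4,3] (faults so far: 3)
  step 6: ref 3 -> HIT, frames=[2,4,3] (faults so far: 3)
  step 7: ref 4 -> HIT, frames=[2,4,3] (faults so far: 3)
  step 8: ref 3 -> HIT, frames=[2,4,3] (faults so far: 3)
  step 9: ref 3 -> HIT, frames=[2,4,3] (faults so far: 3)
  step 10: ref 1 -> FAULT, evict 2, frames=[1,4,3] (faults so far: 4)
  step 11: ref 3 -> HIT, frames=[1,4,3] (faults so far: 4)
  step 12: ref 3 -> HIT, frames=[1,4,3] (faults so far: 4)
  step 13: ref 2 -> FAULT, evict 4, frames=[1,2,3] (faults so far: 5)
  step 14: ref 3 -> HIT, frames=[1,2,3] (faults so far: 5)
  LRU total faults: 5
--- Optimal ---
  step 0: ref 2 -> FAULT, frames=[2,-,-] (faults so far: 1)
  step 1: ref 4 -> FAULT, frames=[2,4,-] (faults so far: 2)
  step 2: ref 4 -> HIT, frames=[2,4,-] (faults so far: 2)
  step 3: ref 2 -> HIT, frames=[2,4,-] (faults so far: 2)
  step 4: ref 3 -> FAULT, frames=[2,4,3] (faults so far: 3)
  step 5: ref 3 -> HIT, frames=[2,4,3] (faults so far: 3)
  step 6: ref 3 -> HIT, frames=[2,4,3] (faults so far: 3)
  step 7: ref 4 -> HIT, frames=[2,4,3] (faults so far: 3)
  step 8: ref 3 -> HIT, frames=[2,4,3] (faults so far: 3)
  step 9: ref 3 -> HIT, frames=[2,4,3] (faults so far: 3)
  step 10: ref 1 -> FAULT, evict 4, frames=[2,1,3] (faults so far: 4)
  step 11: ref 3 -> HIT, frames=[2,1,3] (faults so far: 4)
  step 12: ref 3 -> HIT, frames=[2,1,3] (faults so far: 4)
  step 13: ref 2 -> HIT, frames=[2,1,3] (faults so far: 4)
  step 14: ref 3 -> HIT, frames=[2,1,3] (faults so far: 4)
  Optimal total faults: 4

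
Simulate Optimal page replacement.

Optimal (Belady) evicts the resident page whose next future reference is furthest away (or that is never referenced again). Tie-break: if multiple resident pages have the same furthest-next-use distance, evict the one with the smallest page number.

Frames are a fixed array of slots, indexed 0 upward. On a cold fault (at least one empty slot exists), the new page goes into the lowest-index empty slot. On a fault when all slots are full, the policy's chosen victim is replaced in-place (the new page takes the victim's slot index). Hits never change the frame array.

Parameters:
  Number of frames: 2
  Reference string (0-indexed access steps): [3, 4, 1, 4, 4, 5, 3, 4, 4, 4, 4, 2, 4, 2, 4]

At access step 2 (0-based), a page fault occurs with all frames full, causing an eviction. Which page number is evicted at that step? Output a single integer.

Step 0: ref 3 -> FAULT, frames=[3,-]
Step 1: ref 4 -> FAULT, frames=[3,4]
Step 2: ref 1 -> FAULT, evict 3, frames=[1,4]
At step 2: evicted page 3

Answer: 3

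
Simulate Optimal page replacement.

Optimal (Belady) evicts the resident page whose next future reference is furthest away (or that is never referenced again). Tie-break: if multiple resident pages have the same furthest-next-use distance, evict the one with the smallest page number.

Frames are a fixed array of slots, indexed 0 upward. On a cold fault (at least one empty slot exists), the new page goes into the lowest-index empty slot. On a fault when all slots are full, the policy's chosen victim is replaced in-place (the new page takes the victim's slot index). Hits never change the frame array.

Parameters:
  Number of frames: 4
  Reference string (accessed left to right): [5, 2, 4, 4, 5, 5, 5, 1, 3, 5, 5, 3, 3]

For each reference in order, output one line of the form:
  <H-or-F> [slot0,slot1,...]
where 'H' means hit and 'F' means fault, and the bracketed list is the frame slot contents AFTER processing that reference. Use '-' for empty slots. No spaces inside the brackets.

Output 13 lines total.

F [5,-,-,-]
F [5,2,-,-]
F [5,2,4,-]
H [5,2,4,-]
H [5,2,4,-]
H [5,2,4,-]
H [5,2,4,-]
F [5,2,4,1]
F [5,2,4,3]
H [5,2,4,3]
H [5,2,4,3]
H [5,2,4,3]
H [5,2,4,3]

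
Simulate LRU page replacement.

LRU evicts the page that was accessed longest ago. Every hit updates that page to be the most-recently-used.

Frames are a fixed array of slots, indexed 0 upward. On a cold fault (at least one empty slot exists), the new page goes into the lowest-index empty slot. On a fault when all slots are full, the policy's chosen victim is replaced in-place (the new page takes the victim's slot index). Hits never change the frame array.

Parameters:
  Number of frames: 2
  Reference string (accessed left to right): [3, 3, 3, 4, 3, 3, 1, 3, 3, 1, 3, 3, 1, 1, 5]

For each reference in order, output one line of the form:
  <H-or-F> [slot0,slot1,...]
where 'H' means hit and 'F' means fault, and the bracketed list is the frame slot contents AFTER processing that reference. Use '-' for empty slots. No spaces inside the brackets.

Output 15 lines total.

F [3,-]
H [3,-]
H [3,-]
F [3,4]
H [3,4]
H [3,4]
F [3,1]
H [3,1]
H [3,1]
H [3,1]
H [3,1]
H [3,1]
H [3,1]
H [3,1]
F [5,1]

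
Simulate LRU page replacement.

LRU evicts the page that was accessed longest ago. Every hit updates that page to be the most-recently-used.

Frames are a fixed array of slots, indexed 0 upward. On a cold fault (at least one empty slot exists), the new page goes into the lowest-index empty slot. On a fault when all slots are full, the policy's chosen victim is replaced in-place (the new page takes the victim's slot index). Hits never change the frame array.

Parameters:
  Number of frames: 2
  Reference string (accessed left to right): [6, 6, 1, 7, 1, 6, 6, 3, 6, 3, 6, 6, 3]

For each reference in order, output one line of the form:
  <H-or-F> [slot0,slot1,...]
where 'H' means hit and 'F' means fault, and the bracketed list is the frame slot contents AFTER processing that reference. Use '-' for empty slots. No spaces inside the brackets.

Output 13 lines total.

F [6,-]
H [6,-]
F [6,1]
F [7,1]
H [7,1]
F [6,1]
H [6,1]
F [6,3]
H [6,3]
H [6,3]
H [6,3]
H [6,3]
H [6,3]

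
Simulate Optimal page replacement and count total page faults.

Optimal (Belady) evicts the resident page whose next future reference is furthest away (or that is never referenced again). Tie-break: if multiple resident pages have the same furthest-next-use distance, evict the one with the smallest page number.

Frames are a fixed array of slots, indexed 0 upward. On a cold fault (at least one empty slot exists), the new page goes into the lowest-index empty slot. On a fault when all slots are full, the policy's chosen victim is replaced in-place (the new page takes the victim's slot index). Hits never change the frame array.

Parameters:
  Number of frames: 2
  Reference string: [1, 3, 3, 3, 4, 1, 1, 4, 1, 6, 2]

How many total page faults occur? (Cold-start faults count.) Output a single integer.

Step 0: ref 1 → FAULT, frames=[1,-]
Step 1: ref 3 → FAULT, frames=[1,3]
Step 2: ref 3 → HIT, frames=[1,3]
Step 3: ref 3 → HIT, frames=[1,3]
Step 4: ref 4 → FAULT (evict 3), frames=[1,4]
Step 5: ref 1 → HIT, frames=[1,4]
Step 6: ref 1 → HIT, frames=[1,4]
Step 7: ref 4 → HIT, frames=[1,4]
Step 8: ref 1 → HIT, frames=[1,4]
Step 9: ref 6 → FAULT (evict 1), frames=[6,4]
Step 10: ref 2 → FAULT (evict 4), frames=[6,2]
Total faults: 5

Answer: 5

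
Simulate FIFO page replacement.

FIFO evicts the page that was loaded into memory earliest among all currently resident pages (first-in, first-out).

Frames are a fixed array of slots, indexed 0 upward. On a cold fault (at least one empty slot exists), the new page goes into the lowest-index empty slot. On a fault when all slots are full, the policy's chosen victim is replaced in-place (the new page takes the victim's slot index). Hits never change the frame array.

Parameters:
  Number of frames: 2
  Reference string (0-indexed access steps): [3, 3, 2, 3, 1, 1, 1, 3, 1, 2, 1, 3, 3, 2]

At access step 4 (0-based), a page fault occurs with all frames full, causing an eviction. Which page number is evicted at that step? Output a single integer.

Step 0: ref 3 -> FAULT, frames=[3,-]
Step 1: ref 3 -> HIT, frames=[3,-]
Step 2: ref 2 -> FAULT, frames=[3,2]
Step 3: ref 3 -> HIT, frames=[3,2]
Step 4: ref 1 -> FAULT, evict 3, frames=[1,2]
At step 4: evicted page 3

Answer: 3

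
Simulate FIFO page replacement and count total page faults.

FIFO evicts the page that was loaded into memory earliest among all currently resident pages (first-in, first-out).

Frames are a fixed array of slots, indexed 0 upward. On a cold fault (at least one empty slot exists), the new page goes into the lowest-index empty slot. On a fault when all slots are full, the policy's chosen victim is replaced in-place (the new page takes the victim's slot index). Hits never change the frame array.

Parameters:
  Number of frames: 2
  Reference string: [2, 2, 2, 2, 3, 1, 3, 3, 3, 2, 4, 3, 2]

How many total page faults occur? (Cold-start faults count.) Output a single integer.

Answer: 7

Derivation:
Step 0: ref 2 → FAULT, frames=[2,-]
Step 1: ref 2 → HIT, frames=[2,-]
Step 2: ref 2 → HIT, frames=[2,-]
Step 3: ref 2 → HIT, frames=[2,-]
Step 4: ref 3 → FAULT, frames=[2,3]
Step 5: ref 1 → FAULT (evict 2), frames=[1,3]
Step 6: ref 3 → HIT, frames=[1,3]
Step 7: ref 3 → HIT, frames=[1,3]
Step 8: ref 3 → HIT, frames=[1,3]
Step 9: ref 2 → FAULT (evict 3), frames=[1,2]
Step 10: ref 4 → FAULT (evict 1), frames=[4,2]
Step 11: ref 3 → FAULT (evict 2), frames=[4,3]
Step 12: ref 2 → FAULT (evict 4), frames=[2,3]
Total faults: 7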